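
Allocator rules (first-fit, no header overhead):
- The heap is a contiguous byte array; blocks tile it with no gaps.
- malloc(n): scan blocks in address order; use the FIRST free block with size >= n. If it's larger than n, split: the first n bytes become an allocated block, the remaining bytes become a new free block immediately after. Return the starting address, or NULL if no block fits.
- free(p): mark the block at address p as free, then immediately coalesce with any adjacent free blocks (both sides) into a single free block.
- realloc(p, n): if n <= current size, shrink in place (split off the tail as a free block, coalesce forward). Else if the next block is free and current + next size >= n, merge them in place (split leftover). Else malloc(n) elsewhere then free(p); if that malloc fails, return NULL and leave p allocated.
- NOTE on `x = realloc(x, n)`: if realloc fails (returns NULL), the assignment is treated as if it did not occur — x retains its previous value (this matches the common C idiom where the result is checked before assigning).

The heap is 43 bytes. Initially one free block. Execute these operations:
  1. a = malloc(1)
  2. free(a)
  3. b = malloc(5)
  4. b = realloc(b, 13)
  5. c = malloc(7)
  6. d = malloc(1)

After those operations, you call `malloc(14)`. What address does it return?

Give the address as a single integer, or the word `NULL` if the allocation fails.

Answer: 21

Derivation:
Op 1: a = malloc(1) -> a = 0; heap: [0-0 ALLOC][1-42 FREE]
Op 2: free(a) -> (freed a); heap: [0-42 FREE]
Op 3: b = malloc(5) -> b = 0; heap: [0-4 ALLOC][5-42 FREE]
Op 4: b = realloc(b, 13) -> b = 0; heap: [0-12 ALLOC][13-42 FREE]
Op 5: c = malloc(7) -> c = 13; heap: [0-12 ALLOC][13-19 ALLOC][20-42 FREE]
Op 6: d = malloc(1) -> d = 20; heap: [0-12 ALLOC][13-19 ALLOC][20-20 ALLOC][21-42 FREE]
malloc(14): first-fit scan over [0-12 ALLOC][13-19 ALLOC][20-20 ALLOC][21-42 FREE] -> 21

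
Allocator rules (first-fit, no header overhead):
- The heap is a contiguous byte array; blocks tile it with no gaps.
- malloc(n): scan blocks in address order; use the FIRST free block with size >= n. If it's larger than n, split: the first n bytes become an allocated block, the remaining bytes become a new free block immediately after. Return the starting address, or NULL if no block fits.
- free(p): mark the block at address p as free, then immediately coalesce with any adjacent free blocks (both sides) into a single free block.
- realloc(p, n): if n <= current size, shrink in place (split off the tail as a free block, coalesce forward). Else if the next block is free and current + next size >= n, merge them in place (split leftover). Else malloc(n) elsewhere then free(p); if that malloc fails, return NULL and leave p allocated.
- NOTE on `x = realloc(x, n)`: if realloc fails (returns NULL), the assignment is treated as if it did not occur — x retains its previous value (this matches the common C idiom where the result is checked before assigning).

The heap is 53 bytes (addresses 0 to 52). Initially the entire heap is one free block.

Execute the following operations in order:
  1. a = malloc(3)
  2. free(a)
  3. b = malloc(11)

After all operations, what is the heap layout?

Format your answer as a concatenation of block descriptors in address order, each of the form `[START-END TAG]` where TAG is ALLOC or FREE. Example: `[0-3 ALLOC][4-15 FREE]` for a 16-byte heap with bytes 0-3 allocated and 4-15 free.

Op 1: a = malloc(3) -> a = 0; heap: [0-2 ALLOC][3-52 FREE]
Op 2: free(a) -> (freed a); heap: [0-52 FREE]
Op 3: b = malloc(11) -> b = 0; heap: [0-10 ALLOC][11-52 FREE]

Answer: [0-10 ALLOC][11-52 FREE]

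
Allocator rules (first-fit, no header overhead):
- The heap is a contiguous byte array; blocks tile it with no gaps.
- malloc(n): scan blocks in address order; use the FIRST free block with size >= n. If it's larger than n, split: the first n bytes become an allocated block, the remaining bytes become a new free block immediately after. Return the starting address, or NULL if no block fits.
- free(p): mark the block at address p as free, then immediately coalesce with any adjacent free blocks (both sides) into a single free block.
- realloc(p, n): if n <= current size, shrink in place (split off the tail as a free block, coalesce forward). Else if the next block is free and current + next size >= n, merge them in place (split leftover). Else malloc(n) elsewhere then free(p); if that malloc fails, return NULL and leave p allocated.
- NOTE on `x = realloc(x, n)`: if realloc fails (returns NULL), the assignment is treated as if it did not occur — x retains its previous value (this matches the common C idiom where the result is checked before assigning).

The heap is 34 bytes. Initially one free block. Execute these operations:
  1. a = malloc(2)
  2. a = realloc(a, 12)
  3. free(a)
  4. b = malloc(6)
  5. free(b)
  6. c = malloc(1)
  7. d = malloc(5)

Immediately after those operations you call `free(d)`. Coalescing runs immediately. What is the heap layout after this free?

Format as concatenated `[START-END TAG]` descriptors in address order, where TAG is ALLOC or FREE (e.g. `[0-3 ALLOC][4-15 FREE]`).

Op 1: a = malloc(2) -> a = 0; heap: [0-1 ALLOC][2-33 FREE]
Op 2: a = realloc(a, 12) -> a = 0; heap: [0-11 ALLOC][12-33 FREE]
Op 3: free(a) -> (freed a); heap: [0-33 FREE]
Op 4: b = malloc(6) -> b = 0; heap: [0-5 ALLOC][6-33 FREE]
Op 5: free(b) -> (freed b); heap: [0-33 FREE]
Op 6: c = malloc(1) -> c = 0; heap: [0-0 ALLOC][1-33 FREE]
Op 7: d = malloc(5) -> d = 1; heap: [0-0 ALLOC][1-5 ALLOC][6-33 FREE]
free(d): d = 1 -> block [1-5 ALLOC]; mark free, coalesce with adjacent free neighbors -> [0-0 ALLOC][1-33 FREE]

Answer: [0-0 ALLOC][1-33 FREE]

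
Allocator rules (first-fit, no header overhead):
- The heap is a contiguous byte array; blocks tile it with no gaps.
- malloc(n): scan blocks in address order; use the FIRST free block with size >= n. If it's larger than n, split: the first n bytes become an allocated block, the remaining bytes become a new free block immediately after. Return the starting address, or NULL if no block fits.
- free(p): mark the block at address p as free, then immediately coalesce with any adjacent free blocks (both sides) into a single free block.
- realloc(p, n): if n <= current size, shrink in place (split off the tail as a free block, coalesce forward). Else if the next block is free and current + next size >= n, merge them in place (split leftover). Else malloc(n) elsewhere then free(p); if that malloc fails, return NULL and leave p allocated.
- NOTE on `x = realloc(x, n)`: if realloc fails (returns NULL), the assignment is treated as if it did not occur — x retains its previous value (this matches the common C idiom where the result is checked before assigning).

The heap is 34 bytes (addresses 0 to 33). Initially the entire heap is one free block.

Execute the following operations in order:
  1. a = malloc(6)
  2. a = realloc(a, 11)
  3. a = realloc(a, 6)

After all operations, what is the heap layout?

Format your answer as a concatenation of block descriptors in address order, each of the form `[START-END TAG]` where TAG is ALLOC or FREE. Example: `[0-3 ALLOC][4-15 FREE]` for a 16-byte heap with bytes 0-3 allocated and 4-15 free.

Op 1: a = malloc(6) -> a = 0; heap: [0-5 ALLOC][6-33 FREE]
Op 2: a = realloc(a, 11) -> a = 0; heap: [0-10 ALLOC][11-33 FREE]
Op 3: a = realloc(a, 6) -> a = 0; heap: [0-5 ALLOC][6-33 FREE]

Answer: [0-5 ALLOC][6-33 FREE]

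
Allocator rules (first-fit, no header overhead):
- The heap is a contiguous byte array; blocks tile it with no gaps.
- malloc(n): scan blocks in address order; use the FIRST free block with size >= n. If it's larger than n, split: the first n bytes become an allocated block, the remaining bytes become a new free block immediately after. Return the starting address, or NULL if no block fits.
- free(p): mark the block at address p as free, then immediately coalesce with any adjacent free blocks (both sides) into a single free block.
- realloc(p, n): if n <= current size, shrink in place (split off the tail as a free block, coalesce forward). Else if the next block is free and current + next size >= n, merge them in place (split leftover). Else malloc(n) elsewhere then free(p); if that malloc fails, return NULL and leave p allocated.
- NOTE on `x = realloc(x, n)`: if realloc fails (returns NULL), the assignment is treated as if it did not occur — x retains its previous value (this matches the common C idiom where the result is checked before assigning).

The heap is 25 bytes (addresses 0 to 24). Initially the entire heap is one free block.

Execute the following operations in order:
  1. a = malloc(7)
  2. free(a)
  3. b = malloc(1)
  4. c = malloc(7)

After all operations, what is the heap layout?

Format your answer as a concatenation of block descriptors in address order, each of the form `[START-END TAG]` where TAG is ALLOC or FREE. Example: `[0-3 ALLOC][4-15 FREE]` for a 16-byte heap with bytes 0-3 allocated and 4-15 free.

Answer: [0-0 ALLOC][1-7 ALLOC][8-24 FREE]

Derivation:
Op 1: a = malloc(7) -> a = 0; heap: [0-6 ALLOC][7-24 FREE]
Op 2: free(a) -> (freed a); heap: [0-24 FREE]
Op 3: b = malloc(1) -> b = 0; heap: [0-0 ALLOC][1-24 FREE]
Op 4: c = malloc(7) -> c = 1; heap: [0-0 ALLOC][1-7 ALLOC][8-24 FREE]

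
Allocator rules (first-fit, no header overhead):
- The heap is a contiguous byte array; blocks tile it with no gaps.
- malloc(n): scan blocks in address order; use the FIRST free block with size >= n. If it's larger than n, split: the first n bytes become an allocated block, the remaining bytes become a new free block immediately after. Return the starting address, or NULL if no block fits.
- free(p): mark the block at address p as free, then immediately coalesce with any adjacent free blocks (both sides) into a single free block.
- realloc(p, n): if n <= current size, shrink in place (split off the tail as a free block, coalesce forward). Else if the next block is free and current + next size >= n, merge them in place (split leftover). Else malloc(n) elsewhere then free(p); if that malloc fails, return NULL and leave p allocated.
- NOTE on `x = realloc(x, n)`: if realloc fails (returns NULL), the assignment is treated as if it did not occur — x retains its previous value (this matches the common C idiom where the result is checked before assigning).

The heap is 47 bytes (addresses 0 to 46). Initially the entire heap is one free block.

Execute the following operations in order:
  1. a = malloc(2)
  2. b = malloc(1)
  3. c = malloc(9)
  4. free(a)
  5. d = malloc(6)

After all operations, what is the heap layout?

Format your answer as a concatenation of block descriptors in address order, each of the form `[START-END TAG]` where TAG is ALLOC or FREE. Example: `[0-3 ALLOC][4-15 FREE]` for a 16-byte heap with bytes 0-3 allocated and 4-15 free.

Answer: [0-1 FREE][2-2 ALLOC][3-11 ALLOC][12-17 ALLOC][18-46 FREE]

Derivation:
Op 1: a = malloc(2) -> a = 0; heap: [0-1 ALLOC][2-46 FREE]
Op 2: b = malloc(1) -> b = 2; heap: [0-1 ALLOC][2-2 ALLOC][3-46 FREE]
Op 3: c = malloc(9) -> c = 3; heap: [0-1 ALLOC][2-2 ALLOC][3-11 ALLOC][12-46 FREE]
Op 4: free(a) -> (freed a); heap: [0-1 FREE][2-2 ALLOC][3-11 ALLOC][12-46 FREE]
Op 5: d = malloc(6) -> d = 12; heap: [0-1 FREE][2-2 ALLOC][3-11 ALLOC][12-17 ALLOC][18-46 FREE]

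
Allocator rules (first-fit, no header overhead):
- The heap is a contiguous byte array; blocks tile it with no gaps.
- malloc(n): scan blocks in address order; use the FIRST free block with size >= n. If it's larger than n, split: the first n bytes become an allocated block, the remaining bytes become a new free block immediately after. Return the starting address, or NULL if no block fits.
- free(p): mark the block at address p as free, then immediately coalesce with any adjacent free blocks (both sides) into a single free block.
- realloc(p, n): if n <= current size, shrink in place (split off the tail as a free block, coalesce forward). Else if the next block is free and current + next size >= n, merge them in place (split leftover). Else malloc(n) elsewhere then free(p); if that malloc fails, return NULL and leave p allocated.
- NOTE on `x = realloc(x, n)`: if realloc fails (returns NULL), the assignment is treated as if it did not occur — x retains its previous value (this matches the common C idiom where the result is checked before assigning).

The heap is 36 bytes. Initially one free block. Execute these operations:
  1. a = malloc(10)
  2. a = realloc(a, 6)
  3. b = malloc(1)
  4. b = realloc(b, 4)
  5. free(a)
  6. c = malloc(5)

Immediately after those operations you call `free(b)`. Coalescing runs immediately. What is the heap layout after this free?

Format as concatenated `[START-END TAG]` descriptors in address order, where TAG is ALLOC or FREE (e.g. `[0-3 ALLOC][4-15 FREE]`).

Answer: [0-4 ALLOC][5-35 FREE]

Derivation:
Op 1: a = malloc(10) -> a = 0; heap: [0-9 ALLOC][10-35 FREE]
Op 2: a = realloc(a, 6) -> a = 0; heap: [0-5 ALLOC][6-35 FREE]
Op 3: b = malloc(1) -> b = 6; heap: [0-5 ALLOC][6-6 ALLOC][7-35 FREE]
Op 4: b = realloc(b, 4) -> b = 6; heap: [0-5 ALLOC][6-9 ALLOC][10-35 FREE]
Op 5: free(a) -> (freed a); heap: [0-5 FREE][6-9 ALLOC][10-35 FREE]
Op 6: c = malloc(5) -> c = 0; heap: [0-4 ALLOC][5-5 FREE][6-9 ALLOC][10-35 FREE]
free(b): b = 6 -> block [6-9 ALLOC]; mark free, coalesce with adjacent free neighbors -> [0-4 ALLOC][5-35 FREE]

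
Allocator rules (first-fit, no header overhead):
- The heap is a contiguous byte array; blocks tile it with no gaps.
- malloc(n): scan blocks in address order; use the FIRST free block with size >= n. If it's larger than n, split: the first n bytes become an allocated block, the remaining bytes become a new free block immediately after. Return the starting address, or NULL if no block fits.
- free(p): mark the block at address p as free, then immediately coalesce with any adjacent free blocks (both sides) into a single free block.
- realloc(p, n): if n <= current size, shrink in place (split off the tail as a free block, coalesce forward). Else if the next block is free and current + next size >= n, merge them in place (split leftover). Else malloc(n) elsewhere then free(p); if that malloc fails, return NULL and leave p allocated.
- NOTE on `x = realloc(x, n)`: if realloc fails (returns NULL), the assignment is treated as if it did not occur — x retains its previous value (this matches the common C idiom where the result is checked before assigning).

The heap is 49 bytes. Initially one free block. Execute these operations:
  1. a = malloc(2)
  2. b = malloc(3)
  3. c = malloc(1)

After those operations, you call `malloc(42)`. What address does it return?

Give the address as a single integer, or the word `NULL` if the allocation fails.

Answer: 6

Derivation:
Op 1: a = malloc(2) -> a = 0; heap: [0-1 ALLOC][2-48 FREE]
Op 2: b = malloc(3) -> b = 2; heap: [0-1 ALLOC][2-4 ALLOC][5-48 FREE]
Op 3: c = malloc(1) -> c = 5; heap: [0-1 ALLOC][2-4 ALLOC][5-5 ALLOC][6-48 FREE]
malloc(42): first-fit scan over [0-1 ALLOC][2-4 ALLOC][5-5 ALLOC][6-48 FREE] -> 6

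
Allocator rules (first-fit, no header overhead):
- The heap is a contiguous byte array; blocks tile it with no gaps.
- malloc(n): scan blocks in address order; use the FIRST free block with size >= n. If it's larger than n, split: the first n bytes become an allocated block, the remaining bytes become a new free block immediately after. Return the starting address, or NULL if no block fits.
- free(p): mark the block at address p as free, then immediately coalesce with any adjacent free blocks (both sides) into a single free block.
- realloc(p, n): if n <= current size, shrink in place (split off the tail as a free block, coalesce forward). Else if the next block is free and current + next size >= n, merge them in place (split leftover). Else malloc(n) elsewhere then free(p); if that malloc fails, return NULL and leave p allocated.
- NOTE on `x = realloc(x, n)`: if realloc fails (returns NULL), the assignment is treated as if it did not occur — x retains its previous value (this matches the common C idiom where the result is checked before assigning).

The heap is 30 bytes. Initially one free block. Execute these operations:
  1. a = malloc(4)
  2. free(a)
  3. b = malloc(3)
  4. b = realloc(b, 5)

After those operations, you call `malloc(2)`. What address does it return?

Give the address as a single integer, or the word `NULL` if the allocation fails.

Op 1: a = malloc(4) -> a = 0; heap: [0-3 ALLOC][4-29 FREE]
Op 2: free(a) -> (freed a); heap: [0-29 FREE]
Op 3: b = malloc(3) -> b = 0; heap: [0-2 ALLOC][3-29 FREE]
Op 4: b = realloc(b, 5) -> b = 0; heap: [0-4 ALLOC][5-29 FREE]
malloc(2): first-fit scan over [0-4 ALLOC][5-29 FREE] -> 5

Answer: 5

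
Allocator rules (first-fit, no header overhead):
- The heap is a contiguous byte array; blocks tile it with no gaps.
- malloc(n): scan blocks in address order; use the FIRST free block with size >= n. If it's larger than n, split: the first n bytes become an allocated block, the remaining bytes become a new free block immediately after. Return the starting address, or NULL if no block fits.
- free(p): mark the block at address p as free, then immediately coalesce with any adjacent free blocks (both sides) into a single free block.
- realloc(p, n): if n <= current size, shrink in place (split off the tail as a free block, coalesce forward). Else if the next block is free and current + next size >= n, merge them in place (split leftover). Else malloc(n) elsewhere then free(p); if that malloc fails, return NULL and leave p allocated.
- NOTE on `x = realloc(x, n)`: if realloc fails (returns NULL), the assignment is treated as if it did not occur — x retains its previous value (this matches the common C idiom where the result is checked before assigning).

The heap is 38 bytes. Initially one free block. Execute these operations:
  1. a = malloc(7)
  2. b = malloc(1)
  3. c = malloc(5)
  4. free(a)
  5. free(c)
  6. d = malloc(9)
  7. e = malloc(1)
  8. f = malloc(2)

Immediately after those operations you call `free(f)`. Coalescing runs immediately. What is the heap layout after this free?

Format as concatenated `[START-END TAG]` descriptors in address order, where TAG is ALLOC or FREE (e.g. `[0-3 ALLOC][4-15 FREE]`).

Op 1: a = malloc(7) -> a = 0; heap: [0-6 ALLOC][7-37 FREE]
Op 2: b = malloc(1) -> b = 7; heap: [0-6 ALLOC][7-7 ALLOC][8-37 FREE]
Op 3: c = malloc(5) -> c = 8; heap: [0-6 ALLOC][7-7 ALLOC][8-12 ALLOC][13-37 FREE]
Op 4: free(a) -> (freed a); heap: [0-6 FREE][7-7 ALLOC][8-12 ALLOC][13-37 FREE]
Op 5: free(c) -> (freed c); heap: [0-6 FREE][7-7 ALLOC][8-37 FREE]
Op 6: d = malloc(9) -> d = 8; heap: [0-6 FREE][7-7 ALLOC][8-16 ALLOC][17-37 FREE]
Op 7: e = malloc(1) -> e = 0; heap: [0-0 ALLOC][1-6 FREE][7-7 ALLOC][8-16 ALLOC][17-37 FREE]
Op 8: f = malloc(2) -> f = 1; heap: [0-0 ALLOC][1-2 ALLOC][3-6 FREE][7-7 ALLOC][8-16 ALLOC][17-37 FREE]
free(f): f = 1 -> block [1-2 ALLOC]; mark free, coalesce with adjacent free neighbors -> [0-0 ALLOC][1-6 FREE][7-7 ALLOC][8-16 ALLOC][17-37 FREE]

Answer: [0-0 ALLOC][1-6 FREE][7-7 ALLOC][8-16 ALLOC][17-37 FREE]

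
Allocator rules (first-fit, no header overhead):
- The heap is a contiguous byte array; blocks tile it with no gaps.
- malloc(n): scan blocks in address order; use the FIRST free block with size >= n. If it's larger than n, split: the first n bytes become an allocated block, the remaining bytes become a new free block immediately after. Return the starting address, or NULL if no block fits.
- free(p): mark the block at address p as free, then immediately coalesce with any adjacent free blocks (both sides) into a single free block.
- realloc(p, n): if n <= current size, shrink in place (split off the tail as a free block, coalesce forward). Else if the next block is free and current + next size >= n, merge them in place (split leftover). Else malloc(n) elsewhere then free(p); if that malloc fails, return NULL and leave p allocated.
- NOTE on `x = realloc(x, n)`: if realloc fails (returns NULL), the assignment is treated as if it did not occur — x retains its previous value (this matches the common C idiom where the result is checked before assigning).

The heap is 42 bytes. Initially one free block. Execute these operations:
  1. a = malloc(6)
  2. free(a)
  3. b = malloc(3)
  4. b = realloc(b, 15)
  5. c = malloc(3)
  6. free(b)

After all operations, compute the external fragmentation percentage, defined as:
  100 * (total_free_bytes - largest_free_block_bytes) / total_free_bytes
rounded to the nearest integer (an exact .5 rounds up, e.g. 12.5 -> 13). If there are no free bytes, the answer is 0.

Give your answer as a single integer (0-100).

Answer: 38

Derivation:
Op 1: a = malloc(6) -> a = 0; heap: [0-5 ALLOC][6-41 FREE]
Op 2: free(a) -> (freed a); heap: [0-41 FREE]
Op 3: b = malloc(3) -> b = 0; heap: [0-2 ALLOC][3-41 FREE]
Op 4: b = realloc(b, 15) -> b = 0; heap: [0-14 ALLOC][15-41 FREE]
Op 5: c = malloc(3) -> c = 15; heap: [0-14 ALLOC][15-17 ALLOC][18-41 FREE]
Op 6: free(b) -> (freed b); heap: [0-14 FREE][15-17 ALLOC][18-41 FREE]
Free blocks: [15 24] total_free=39 largest=24 -> 100*(39-24)/39 = 1500/39 ≈ 38.462 -> rounds to 38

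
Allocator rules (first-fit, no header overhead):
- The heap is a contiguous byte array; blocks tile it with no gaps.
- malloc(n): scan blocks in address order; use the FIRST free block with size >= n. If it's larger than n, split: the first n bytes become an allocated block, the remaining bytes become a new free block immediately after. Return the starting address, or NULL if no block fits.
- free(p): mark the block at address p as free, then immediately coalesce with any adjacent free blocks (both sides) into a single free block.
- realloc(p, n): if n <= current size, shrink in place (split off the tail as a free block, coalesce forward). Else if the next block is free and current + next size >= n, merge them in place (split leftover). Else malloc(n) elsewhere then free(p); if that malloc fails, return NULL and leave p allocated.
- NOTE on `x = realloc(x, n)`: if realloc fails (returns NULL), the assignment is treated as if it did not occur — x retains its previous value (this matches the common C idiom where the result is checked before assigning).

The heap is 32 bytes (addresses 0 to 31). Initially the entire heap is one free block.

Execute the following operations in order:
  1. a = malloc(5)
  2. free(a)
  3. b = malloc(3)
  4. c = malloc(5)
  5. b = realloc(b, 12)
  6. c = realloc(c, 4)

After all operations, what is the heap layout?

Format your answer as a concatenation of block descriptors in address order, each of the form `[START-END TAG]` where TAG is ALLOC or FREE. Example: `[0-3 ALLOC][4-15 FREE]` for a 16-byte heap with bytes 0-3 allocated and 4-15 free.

Op 1: a = malloc(5) -> a = 0; heap: [0-4 ALLOC][5-31 FREE]
Op 2: free(a) -> (freed a); heap: [0-31 FREE]
Op 3: b = malloc(3) -> b = 0; heap: [0-2 ALLOC][3-31 FREE]
Op 4: c = malloc(5) -> c = 3; heap: [0-2 ALLOC][3-7 ALLOC][8-31 FREE]
Op 5: b = realloc(b, 12) -> b = 8; heap: [0-2 FREE][3-7 ALLOC][8-19 ALLOC][20-31 FREE]
Op 6: c = realloc(c, 4) -> c = 3; heap: [0-2 FREE][3-6 ALLOC][7-7 FREE][8-19 ALLOC][20-31 FREE]

Answer: [0-2 FREE][3-6 ALLOC][7-7 FREE][8-19 ALLOC][20-31 FREE]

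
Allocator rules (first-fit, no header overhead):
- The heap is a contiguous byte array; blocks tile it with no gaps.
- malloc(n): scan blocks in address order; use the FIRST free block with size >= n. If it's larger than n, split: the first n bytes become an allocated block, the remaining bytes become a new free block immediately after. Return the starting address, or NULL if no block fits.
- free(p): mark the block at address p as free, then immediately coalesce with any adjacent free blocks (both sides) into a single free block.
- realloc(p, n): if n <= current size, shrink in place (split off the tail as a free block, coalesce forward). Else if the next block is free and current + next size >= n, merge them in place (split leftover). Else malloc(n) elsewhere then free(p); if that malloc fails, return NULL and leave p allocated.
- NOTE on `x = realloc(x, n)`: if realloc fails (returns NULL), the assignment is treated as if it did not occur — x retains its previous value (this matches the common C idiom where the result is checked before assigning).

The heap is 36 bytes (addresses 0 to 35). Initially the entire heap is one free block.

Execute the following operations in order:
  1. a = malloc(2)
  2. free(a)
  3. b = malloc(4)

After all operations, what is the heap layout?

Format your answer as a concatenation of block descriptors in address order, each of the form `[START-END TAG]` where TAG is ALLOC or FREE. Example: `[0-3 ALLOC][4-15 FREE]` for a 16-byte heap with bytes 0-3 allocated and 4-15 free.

Op 1: a = malloc(2) -> a = 0; heap: [0-1 ALLOC][2-35 FREE]
Op 2: free(a) -> (freed a); heap: [0-35 FREE]
Op 3: b = malloc(4) -> b = 0; heap: [0-3 ALLOC][4-35 FREE]

Answer: [0-3 ALLOC][4-35 FREE]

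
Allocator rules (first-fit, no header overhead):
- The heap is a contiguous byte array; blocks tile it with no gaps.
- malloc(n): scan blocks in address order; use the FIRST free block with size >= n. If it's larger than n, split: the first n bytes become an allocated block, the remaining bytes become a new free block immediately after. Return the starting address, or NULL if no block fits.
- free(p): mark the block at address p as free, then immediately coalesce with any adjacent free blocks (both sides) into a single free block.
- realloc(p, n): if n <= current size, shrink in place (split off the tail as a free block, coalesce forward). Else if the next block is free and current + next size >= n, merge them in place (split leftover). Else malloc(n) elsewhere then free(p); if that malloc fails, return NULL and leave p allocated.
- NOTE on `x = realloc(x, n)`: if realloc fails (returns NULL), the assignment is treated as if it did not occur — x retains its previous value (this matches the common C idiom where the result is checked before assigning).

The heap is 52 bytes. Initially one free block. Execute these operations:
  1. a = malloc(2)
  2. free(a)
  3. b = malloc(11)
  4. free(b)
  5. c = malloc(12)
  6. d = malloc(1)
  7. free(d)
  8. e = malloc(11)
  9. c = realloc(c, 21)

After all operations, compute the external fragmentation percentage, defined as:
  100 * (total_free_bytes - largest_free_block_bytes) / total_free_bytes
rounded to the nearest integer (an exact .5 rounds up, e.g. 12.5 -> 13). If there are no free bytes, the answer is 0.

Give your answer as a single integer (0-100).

Op 1: a = malloc(2) -> a = 0; heap: [0-1 ALLOC][2-51 FREE]
Op 2: free(a) -> (freed a); heap: [0-51 FREE]
Op 3: b = malloc(11) -> b = 0; heap: [0-10 ALLOC][11-51 FREE]
Op 4: free(b) -> (freed b); heap: [0-51 FREE]
Op 5: c = malloc(12) -> c = 0; heap: [0-11 ALLOC][12-51 FREE]
Op 6: d = malloc(1) -> d = 12; heap: [0-11 ALLOC][12-12 ALLOC][13-51 FREE]
Op 7: free(d) -> (freed d); heap: [0-11 ALLOC][12-51 FREE]
Op 8: e = malloc(11) -> e = 12; heap: [0-11 ALLOC][12-22 ALLOC][23-51 FREE]
Op 9: c = realloc(c, 21) -> c = 23; heap: [0-11 FREE][12-22 ALLOC][23-43 ALLOC][44-51 FREE]
Free blocks: [12 8] total_free=20 largest=12 -> 100*(20-12)/20 = 800/20 = 40

Answer: 40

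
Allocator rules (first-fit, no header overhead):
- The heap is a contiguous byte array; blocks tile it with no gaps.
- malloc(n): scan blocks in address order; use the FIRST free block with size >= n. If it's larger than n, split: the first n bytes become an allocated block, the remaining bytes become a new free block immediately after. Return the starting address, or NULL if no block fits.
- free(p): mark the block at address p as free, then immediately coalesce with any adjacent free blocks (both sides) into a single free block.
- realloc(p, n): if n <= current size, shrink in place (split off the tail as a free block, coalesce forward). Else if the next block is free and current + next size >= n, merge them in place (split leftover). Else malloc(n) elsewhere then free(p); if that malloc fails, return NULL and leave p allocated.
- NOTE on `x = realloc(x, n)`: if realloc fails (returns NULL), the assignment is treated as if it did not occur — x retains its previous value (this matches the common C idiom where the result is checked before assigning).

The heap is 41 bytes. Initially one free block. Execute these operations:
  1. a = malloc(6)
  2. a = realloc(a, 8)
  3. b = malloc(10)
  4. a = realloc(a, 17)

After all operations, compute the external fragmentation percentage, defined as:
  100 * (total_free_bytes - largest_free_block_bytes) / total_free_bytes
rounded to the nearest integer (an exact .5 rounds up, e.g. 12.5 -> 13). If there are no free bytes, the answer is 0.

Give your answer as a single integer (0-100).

Op 1: a = malloc(6) -> a = 0; heap: [0-5 ALLOC][6-40 FREE]
Op 2: a = realloc(a, 8) -> a = 0; heap: [0-7 ALLOC][8-40 FREE]
Op 3: b = malloc(10) -> b = 8; heap: [0-7 ALLOC][8-17 ALLOC][18-40 FREE]
Op 4: a = realloc(a, 17) -> a = 18; heap: [0-7 FREE][8-17 ALLOC][18-34 ALLOC][35-40 FREE]
Free blocks: [8 6] total_free=14 largest=8 -> 100*(14-8)/14 = 600/14 ≈ 42.857 -> rounds to 43

Answer: 43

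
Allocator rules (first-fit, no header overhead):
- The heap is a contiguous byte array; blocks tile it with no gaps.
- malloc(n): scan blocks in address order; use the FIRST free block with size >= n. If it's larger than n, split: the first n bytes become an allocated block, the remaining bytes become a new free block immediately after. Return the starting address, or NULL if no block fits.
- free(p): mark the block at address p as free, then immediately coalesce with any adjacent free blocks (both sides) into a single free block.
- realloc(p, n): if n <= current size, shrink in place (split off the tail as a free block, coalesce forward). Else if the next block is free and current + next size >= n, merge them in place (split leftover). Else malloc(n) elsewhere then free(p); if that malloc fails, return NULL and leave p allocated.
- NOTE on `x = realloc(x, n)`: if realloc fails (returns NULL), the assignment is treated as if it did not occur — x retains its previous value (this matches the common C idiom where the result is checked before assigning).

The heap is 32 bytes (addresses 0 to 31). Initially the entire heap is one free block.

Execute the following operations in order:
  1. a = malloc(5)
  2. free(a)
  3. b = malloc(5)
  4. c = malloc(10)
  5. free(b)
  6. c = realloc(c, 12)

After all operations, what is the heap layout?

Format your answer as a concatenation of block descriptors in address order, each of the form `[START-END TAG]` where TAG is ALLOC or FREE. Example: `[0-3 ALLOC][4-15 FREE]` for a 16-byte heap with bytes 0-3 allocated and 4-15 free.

Answer: [0-4 FREE][5-16 ALLOC][17-31 FREE]

Derivation:
Op 1: a = malloc(5) -> a = 0; heap: [0-4 ALLOC][5-31 FREE]
Op 2: free(a) -> (freed a); heap: [0-31 FREE]
Op 3: b = malloc(5) -> b = 0; heap: [0-4 ALLOC][5-31 FREE]
Op 4: c = malloc(10) -> c = 5; heap: [0-4 ALLOC][5-14 ALLOC][15-31 FREE]
Op 5: free(b) -> (freed b); heap: [0-4 FREE][5-14 ALLOC][15-31 FREE]
Op 6: c = realloc(c, 12) -> c = 5; heap: [0-4 FREE][5-16 ALLOC][17-31 FREE]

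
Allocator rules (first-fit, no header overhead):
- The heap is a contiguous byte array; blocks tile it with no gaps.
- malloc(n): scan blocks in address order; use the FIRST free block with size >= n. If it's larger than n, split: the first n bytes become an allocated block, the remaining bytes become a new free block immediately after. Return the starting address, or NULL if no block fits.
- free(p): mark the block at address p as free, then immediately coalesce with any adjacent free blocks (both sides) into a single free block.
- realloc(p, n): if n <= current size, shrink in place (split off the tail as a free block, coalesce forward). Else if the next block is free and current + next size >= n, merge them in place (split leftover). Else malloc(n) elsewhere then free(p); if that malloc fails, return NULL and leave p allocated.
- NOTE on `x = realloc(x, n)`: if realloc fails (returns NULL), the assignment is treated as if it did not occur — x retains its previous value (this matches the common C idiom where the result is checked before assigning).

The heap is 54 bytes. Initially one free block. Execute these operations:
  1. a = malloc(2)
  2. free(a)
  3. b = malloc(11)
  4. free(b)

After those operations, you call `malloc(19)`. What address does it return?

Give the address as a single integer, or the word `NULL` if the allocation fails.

Answer: 0

Derivation:
Op 1: a = malloc(2) -> a = 0; heap: [0-1 ALLOC][2-53 FREE]
Op 2: free(a) -> (freed a); heap: [0-53 FREE]
Op 3: b = malloc(11) -> b = 0; heap: [0-10 ALLOC][11-53 FREE]
Op 4: free(b) -> (freed b); heap: [0-53 FREE]
malloc(19): first-fit scan over [0-53 FREE] -> 0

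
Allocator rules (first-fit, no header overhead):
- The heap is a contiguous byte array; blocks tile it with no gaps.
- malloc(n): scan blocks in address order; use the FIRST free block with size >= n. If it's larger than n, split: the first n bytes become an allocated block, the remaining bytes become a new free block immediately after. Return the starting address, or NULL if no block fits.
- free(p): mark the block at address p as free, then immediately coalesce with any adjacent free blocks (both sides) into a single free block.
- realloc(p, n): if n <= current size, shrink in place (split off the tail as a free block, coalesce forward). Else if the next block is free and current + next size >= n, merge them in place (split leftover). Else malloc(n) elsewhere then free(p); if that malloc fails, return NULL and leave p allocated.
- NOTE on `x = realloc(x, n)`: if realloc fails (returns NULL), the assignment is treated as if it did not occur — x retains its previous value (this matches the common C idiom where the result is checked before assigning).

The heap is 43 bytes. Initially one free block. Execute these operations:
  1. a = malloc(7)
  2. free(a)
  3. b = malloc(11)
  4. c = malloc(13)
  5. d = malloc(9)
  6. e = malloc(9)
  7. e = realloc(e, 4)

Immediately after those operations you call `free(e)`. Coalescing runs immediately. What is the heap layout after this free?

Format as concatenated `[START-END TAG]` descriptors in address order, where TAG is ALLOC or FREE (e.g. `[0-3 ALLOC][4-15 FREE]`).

Answer: [0-10 ALLOC][11-23 ALLOC][24-32 ALLOC][33-42 FREE]

Derivation:
Op 1: a = malloc(7) -> a = 0; heap: [0-6 ALLOC][7-42 FREE]
Op 2: free(a) -> (freed a); heap: [0-42 FREE]
Op 3: b = malloc(11) -> b = 0; heap: [0-10 ALLOC][11-42 FREE]
Op 4: c = malloc(13) -> c = 11; heap: [0-10 ALLOC][11-23 ALLOC][24-42 FREE]
Op 5: d = malloc(9) -> d = 24; heap: [0-10 ALLOC][11-23 ALLOC][24-32 ALLOC][33-42 FREE]
Op 6: e = malloc(9) -> e = 33; heap: [0-10 ALLOC][11-23 ALLOC][24-32 ALLOC][33-41 ALLOC][42-42 FREE]
Op 7: e = realloc(e, 4) -> e = 33; heap: [0-10 ALLOC][11-23 ALLOC][24-32 ALLOC][33-36 ALLOC][37-42 FREE]
free(e): e = 33 -> block [33-36 ALLOC]; mark free, coalesce with adjacent free neighbors -> [0-10 ALLOC][11-23 ALLOC][24-32 ALLOC][33-42 FREE]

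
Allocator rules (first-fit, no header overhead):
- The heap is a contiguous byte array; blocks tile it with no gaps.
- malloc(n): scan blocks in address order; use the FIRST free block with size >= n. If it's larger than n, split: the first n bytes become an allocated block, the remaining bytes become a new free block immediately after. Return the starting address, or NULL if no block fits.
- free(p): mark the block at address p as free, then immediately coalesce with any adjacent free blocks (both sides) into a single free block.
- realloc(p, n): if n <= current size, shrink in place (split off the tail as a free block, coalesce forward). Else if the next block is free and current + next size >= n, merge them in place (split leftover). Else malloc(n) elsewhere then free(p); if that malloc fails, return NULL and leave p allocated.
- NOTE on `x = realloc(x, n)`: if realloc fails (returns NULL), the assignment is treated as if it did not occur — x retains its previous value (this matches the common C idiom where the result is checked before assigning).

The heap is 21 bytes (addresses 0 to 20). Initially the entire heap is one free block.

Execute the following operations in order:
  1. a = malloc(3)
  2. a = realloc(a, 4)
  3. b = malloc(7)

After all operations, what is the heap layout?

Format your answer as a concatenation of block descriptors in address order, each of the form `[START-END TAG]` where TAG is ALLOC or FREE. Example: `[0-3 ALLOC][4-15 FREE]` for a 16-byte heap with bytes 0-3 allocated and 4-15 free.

Answer: [0-3 ALLOC][4-10 ALLOC][11-20 FREE]

Derivation:
Op 1: a = malloc(3) -> a = 0; heap: [0-2 ALLOC][3-20 FREE]
Op 2: a = realloc(a, 4) -> a = 0; heap: [0-3 ALLOC][4-20 FREE]
Op 3: b = malloc(7) -> b = 4; heap: [0-3 ALLOC][4-10 ALLOC][11-20 FREE]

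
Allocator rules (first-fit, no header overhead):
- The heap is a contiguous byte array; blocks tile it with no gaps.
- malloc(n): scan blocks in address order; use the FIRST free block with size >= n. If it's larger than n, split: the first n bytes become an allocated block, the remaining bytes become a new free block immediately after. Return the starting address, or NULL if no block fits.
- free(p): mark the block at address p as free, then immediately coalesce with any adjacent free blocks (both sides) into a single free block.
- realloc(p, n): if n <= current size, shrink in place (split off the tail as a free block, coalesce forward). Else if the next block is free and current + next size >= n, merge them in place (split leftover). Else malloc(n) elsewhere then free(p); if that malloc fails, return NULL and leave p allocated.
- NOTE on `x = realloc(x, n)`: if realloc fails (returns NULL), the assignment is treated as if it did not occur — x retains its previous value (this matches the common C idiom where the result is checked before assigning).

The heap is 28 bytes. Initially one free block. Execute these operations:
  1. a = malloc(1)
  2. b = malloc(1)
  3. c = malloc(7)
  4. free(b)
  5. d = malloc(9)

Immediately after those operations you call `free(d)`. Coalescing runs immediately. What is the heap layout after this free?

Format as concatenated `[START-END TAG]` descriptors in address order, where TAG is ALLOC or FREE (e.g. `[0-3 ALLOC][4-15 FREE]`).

Op 1: a = malloc(1) -> a = 0; heap: [0-0 ALLOC][1-27 FREE]
Op 2: b = malloc(1) -> b = 1; heap: [0-0 ALLOC][1-1 ALLOC][2-27 FREE]
Op 3: c = malloc(7) -> c = 2; heap: [0-0 ALLOC][1-1 ALLOC][2-8 ALLOC][9-27 FREE]
Op 4: free(b) -> (freed b); heap: [0-0 ALLOC][1-1 FREE][2-8 ALLOC][9-27 FREE]
Op 5: d = malloc(9) -> d = 9; heap: [0-0 ALLOC][1-1 FREE][2-8 ALLOC][9-17 ALLOC][18-27 FREE]
free(d): d = 9 -> block [9-17 ALLOC]; mark free, coalesce with adjacent free neighbors -> [0-0 ALLOC][1-1 FREE][2-8 ALLOC][9-27 FREE]

Answer: [0-0 ALLOC][1-1 FREE][2-8 ALLOC][9-27 FREE]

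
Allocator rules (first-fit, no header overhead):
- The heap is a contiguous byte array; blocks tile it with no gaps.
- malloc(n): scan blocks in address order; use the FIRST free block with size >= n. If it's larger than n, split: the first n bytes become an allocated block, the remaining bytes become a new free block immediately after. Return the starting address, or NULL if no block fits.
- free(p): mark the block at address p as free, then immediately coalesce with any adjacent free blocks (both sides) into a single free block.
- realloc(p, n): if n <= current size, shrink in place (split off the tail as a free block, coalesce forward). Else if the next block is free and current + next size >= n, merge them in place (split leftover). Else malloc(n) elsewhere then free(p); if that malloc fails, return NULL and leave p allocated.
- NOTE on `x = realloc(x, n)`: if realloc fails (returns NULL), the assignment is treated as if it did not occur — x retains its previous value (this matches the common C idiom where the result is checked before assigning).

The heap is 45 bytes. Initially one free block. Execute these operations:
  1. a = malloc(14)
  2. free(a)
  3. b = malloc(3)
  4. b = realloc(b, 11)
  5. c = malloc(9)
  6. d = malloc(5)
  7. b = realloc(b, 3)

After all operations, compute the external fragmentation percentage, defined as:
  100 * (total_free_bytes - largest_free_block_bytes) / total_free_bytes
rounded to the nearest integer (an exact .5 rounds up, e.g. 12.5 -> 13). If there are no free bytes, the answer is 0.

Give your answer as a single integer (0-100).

Answer: 29

Derivation:
Op 1: a = malloc(14) -> a = 0; heap: [0-13 ALLOC][14-44 FREE]
Op 2: free(a) -> (freed a); heap: [0-44 FREE]
Op 3: b = malloc(3) -> b = 0; heap: [0-2 ALLOC][3-44 FREE]
Op 4: b = realloc(b, 11) -> b = 0; heap: [0-10 ALLOC][11-44 FREE]
Op 5: c = malloc(9) -> c = 11; heap: [0-10 ALLOC][11-19 ALLOC][20-44 FREE]
Op 6: d = malloc(5) -> d = 20; heap: [0-10 ALLOC][11-19 ALLOC][20-24 ALLOC][25-44 FREE]
Op 7: b = realloc(b, 3) -> b = 0; heap: [0-2 ALLOC][3-10 FREE][11-19 ALLOC][20-24 ALLOC][25-44 FREE]
Free blocks: [8 20] total_free=28 largest=20 -> 100*(28-20)/28 = 800/28 ≈ 28.571 -> rounds to 29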